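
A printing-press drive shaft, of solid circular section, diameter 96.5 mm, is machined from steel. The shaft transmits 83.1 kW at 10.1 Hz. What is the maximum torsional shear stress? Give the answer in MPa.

ω = 2π·10.1 = 63.46 rad/s, so T = P/ω = 83.1×10³ / 63.46 = 1309 N·m.
J = πd⁴/32 = π(0.0965)⁴/32 = 8.514×10^-6 m⁴.
τ_max = T·r/J = 1309 × 0.0483 / 8.514×10^-6 = 7.421×10^6 Pa.

7.42 MPa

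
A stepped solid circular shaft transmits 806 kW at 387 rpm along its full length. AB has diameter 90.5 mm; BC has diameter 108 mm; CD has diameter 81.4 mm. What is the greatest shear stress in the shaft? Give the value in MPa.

188 MPa

ω = 2π·387/60 = 40.53 rad/s, so T = P/ω = 806×10³ / 40.53 = 19890 N·m.
Under the same torque, τ_max = 16T/(πd³) is largest where d is smallest — segment CD (d = 81.4 mm).
τ_max = 16·19890/(π·(0.0814)³) = 1.878×10^8 Pa.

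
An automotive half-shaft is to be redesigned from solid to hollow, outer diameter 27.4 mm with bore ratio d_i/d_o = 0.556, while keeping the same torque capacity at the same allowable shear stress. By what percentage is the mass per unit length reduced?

26.1 %

Equal τ_max and T ⇒ the solid shaft needs d_s³ = d_o³(1−k⁴), so d_s = 27.4·(1−0.556⁴)^(1/3) = 26.50 mm.
Area ratio A_h/A_s = d_o²(1−k²)/d_s² = (1−k²)/(1−k⁴)^(2/3) = 0.7387.
Mass saving = 1 − 0.7387 = 26.1 %.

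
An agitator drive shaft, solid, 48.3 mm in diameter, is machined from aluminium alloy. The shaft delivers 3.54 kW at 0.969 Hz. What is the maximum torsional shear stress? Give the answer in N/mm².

26.3 N/mm²

ω = 2π·0.969 = 6.088 rad/s, so T = P/ω = 3.54×10³ / 6.088 = 581.4 N·m.
J = πd⁴/32 = π(0.0483)⁴/32 = 5.343×10^-7 m⁴.
τ_max = T·r/J = 581.4 × 0.0241 / 5.343×10^-7 = 2.628×10^7 Pa.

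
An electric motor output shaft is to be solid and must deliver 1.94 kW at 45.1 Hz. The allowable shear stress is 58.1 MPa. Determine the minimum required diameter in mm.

8.43 mm

ω = 2π·45.1 = 283.4 rad/s, so T = P/ω = 1.94×10³ / 283.4 = 6.846 N·m.
For a solid shaft τ_max = 16T/(πd³), so d = (16T/(π τ_allow))^(1/3) = (16·6.846/(π·5.81×10^7))^(1/3) = 0.008435 m.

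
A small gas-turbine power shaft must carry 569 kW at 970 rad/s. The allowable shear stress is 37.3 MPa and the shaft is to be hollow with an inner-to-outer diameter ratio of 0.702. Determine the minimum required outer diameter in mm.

ω = 970 rad/s, so T = P/ω = 569×10³ / 970.0 = 586.6 N·m.
For a hollow shaft with d_i/d_o = 0.702: τ_max = 16T/(π d_o³ (1−k⁴)), so d_o = [16T/(π τ_allow (1−k⁴))]^(1/3) = [16·586.6/(π·3.73×10^7·0.7571)]^(1/3) = 0.04729 m.

47.3 mm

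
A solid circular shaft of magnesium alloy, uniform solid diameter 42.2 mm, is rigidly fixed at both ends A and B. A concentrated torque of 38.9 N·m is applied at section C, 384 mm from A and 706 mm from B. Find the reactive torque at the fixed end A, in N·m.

25.2 N·m

With uniform GJ and both ends fixed, compatibility θ_AC = θ_CB gives T_A·a = T_B·b, together with T_A + T_B = T₀.
T_A = T₀·b/(a+b) = 38.90·706/1090 = 25.20 N·m; T_B = 13.70 N·m.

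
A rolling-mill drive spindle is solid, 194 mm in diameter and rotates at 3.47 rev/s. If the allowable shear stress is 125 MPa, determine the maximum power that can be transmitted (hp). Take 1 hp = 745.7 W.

J = πd⁴/32 = π(0.194)⁴/32 = 1.391×10^-4 m⁴.
T_max = τ_allow·J/r = 1.25×10^8 × 1.391×10^-4 / 0.0970 = 179200 N·m.
ω = 2π·3.47 = 21.80 rad/s, so P_max = T_max·ω = 3.907×10^6 W.

5240 hp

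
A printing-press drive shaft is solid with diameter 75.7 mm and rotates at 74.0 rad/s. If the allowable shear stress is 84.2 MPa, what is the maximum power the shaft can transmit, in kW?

J = πd⁴/32 = π(0.0757)⁴/32 = 3.224×10^-6 m⁴.
T_max = τ_allow·J/r = 8.42×10^7 × 3.224×10^-6 / 0.0379 = 7172 N·m.
ω = 74.0 rad/s, so P_max = T_max·ω = 5.307×10^5 W.

531 kW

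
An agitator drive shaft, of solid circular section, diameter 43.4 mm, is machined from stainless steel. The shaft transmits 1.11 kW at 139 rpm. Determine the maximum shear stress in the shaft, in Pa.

4.75e6 Pa

ω = 2π·139/60 = 14.56 rad/s, so T = P/ω = 1.11×10³ / 14.56 = 76.26 N·m.
J = πd⁴/32 = π(0.0434)⁴/32 = 3.483×10^-7 m⁴.
τ_max = T·r/J = 76.26 × 0.0217 / 3.483×10^-7 = 4.751×10^6 Pa.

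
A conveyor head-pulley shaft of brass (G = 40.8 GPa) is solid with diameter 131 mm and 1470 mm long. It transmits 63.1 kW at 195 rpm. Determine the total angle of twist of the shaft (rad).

0.00385 rad

ω = 2π·195/60 = 20.42 rad/s, so T = P/ω = 63.1×10³ / 20.42 = 3090 N·m.
J = πd⁴/32 = π(0.131)⁴/32 = 2.891×10^-5 m⁴.
θ = T·L/(G·J) = 3090 × 1.47 / (40.8×10⁹ × 2.891×10^-5) = 3.851×10^-3 rad.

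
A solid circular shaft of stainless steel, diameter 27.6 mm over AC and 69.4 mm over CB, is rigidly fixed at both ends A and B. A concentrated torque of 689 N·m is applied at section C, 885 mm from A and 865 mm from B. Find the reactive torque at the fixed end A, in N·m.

16.4 N·m

Compatibility: T_A·a/J_AC = T_B·b/J_CB with T_A + T_B = T₀.
J_AC = 5.70×10^-8 m⁴, J_CB = 2.28×10^-6 m⁴, so T_A = T₀·(J_AC/a)/((J_AC/a)+(J_CB/b)) = 16.44 N·m, T_B = 672.6 N·m.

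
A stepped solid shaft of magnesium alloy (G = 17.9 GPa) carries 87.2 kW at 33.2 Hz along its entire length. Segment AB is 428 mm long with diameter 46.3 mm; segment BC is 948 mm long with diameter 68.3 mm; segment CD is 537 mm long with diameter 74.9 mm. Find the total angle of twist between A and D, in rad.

ω = 2π·33.2 = 208.6 rad/s, so T = P/ω = 87.2×10³ / 208.6 = 418.0 N·m.
J_AB = π(0.0463)⁴/32 = 4.51×10^-7 m⁴; J_BC = π(0.0683)⁴/32 = 2.14×10^-6 m⁴; J_CD = π(0.0749)⁴/32 = 3.09×10^-6 m⁴.
θ = (T/G)·Σ L_i/J_i = (418.0/17.9×10⁹)·(0.428/4.51×10^-7 + 0.948/2.14×10^-6 + 0.537/3.09×10^-6) = 0.03658 rad.

0.0366 rad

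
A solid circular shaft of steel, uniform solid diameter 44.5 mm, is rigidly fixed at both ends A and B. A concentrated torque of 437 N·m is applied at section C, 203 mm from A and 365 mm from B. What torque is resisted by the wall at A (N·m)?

With uniform GJ and both ends fixed, compatibility θ_AC = θ_CB gives T_A·a = T_B·b, together with T_A + T_B = T₀.
T_A = T₀·b/(a+b) = 437.0·365/568.0 = 280.8 N·m; T_B = 156.2 N·m.

281 N·m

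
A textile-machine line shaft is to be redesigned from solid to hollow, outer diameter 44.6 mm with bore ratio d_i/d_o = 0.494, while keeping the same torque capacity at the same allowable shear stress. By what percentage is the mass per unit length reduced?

Equal τ_max and T ⇒ the solid shaft needs d_s³ = d_o³(1−k⁴), so d_s = 44.6·(1−0.494⁴)^(1/3) = 43.70 mm.
Area ratio A_h/A_s = d_o²(1−k²)/d_s² = (1−k²)/(1−k⁴)^(2/3) = 0.7876.
Mass saving = 1 − 0.7876 = 21.2 %.

21.2 %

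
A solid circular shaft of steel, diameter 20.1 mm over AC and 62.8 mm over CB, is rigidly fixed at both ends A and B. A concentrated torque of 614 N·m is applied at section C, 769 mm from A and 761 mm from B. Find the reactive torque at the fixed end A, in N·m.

6.31 N·m

Compatibility: T_A·a/J_AC = T_B·b/J_CB with T_A + T_B = T₀.
J_AC = 1.60×10^-8 m⁴, J_CB = 1.53×10^-6 m⁴, so T_A = T₀·(J_AC/a)/((J_AC/a)+(J_CB/b)) = 6.311 N·m, T_B = 607.7 N·m.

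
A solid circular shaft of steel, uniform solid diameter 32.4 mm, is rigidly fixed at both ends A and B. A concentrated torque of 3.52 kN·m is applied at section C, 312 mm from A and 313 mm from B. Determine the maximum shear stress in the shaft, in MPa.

With uniform GJ and both ends fixed, compatibility θ_AC = θ_CB gives T_A·a = T_B·b, together with T_A + T_B = T₀.
T_A = T₀·b/(a+b) = 3520·313/625.0 = 1763 N·m; T_B = 1757 N·m.
τ in each portion: τ_AC = 2.64×10^8 Pa, τ_CB = 2.63×10^8 Pa; maximum is in AC.
τ_max = T_AC·r/J = 1763·0.0162/1.08×10^-7 = 2.640×10^8 Pa.

264 MPa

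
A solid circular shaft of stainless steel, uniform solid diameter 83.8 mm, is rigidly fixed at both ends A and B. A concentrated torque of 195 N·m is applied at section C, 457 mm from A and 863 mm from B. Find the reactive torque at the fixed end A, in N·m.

With uniform GJ and both ends fixed, compatibility θ_AC = θ_CB gives T_A·a = T_B·b, together with T_A + T_B = T₀.
T_A = T₀·b/(a+b) = 195.0·863/1320 = 127.5 N·m; T_B = 67.51 N·m.

127 N·m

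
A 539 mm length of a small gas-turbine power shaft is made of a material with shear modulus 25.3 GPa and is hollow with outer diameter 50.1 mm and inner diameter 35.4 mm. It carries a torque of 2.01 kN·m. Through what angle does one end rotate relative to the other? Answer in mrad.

92.2 mrad

J = π(d_o⁴ − d_i⁴)/32 = π(0.0501⁴ − 0.0354⁴)/32 = 4.643×10^-7 m⁴.
θ = T·L/(G·J) = 2010 × 0.539 / (25.3×10⁹ × 4.643×10^-7) = 0.09222 rad.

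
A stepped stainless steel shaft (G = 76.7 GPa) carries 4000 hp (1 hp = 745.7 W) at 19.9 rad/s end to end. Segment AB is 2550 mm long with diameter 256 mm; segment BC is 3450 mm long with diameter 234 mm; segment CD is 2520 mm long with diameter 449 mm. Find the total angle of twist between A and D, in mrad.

ω = 19.9 rad/s, so T = P/ω = 4000×745.7 / 19.90 = 149900 N·m.
J_AB = π(0.256)⁴/32 = 4.22×10^-4 m⁴; J_BC = π(0.234)⁴/32 = 2.94×10^-4 m⁴; J_CD = π(0.449)⁴/32 = 3.99×10^-3 m⁴.
θ = (T/G)·Σ L_i/J_i = (149900/76.7×10⁹)·(2.55/4.22×10^-4 + 3.45/2.94×10^-4 + 2.52/3.99×10^-3) = 0.03596 rad.

36.0 mrad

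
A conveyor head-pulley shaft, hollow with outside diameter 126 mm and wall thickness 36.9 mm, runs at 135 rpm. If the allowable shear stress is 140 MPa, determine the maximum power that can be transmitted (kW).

J = π(d_o⁴ − d_i⁴)/32 = π(0.126⁴ − 0.0522⁴)/32 = 2.402×10^-5 m⁴.
T_max = τ_allow·J/r = 1.40×10^8 × 2.402×10^-5 / 0.0630 = 53370 N·m.
ω = 2π·135/60 = 14.14 rad/s, so P_max = T_max·ω = 7.545×10^5 W.

754 kW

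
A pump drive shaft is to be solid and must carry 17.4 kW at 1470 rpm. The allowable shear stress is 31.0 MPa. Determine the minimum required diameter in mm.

26.5 mm

ω = 2π·1470/60 = 153.9 rad/s, so T = P/ω = 17.4×10³ / 153.9 = 113.0 N·m.
For a solid shaft τ_max = 16T/(πd³), so d = (16T/(π τ_allow))^(1/3) = (16·113.0/(π·3.10×10^7))^(1/3) = 0.02648 m.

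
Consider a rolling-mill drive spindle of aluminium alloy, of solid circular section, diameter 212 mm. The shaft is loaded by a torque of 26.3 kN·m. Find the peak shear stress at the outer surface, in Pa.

1.41e7 Pa

J = πd⁴/32 = π(0.212)⁴/32 = 1.983×10^-4 m⁴.
τ_max = T·r/J = 26300 × 0.106 / 1.983×10^-4 = 1.406×10^7 Pa.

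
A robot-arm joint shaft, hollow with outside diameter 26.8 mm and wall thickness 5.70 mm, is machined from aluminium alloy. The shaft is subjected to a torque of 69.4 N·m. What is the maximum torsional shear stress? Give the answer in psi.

2990 psi

J = π(d_o⁴ − d_i⁴)/32 = π(0.0268⁴ − 0.0154⁴)/32 = 4.512×10^-8 m⁴.
τ_max = T·r/J = 69.40 × 0.0134 / 4.512×10^-8 = 2.061×10^7 Pa.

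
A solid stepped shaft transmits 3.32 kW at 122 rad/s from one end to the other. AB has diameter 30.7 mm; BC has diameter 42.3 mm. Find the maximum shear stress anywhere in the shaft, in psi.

ω = 122 rad/s, so T = P/ω = 3.32×10³ / 122.0 = 27.21 N·m.
Under the same torque, τ_max = 16T/(πd³) is largest where d is smallest — segment AB (d = 30.7 mm).
τ_max = 16·27.21/(π·(0.0307)³) = 4.790×10^6 Pa.

695 psi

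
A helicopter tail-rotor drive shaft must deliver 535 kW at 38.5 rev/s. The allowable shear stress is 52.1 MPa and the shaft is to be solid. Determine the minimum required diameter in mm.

ω = 2π·38.5 = 241.9 rad/s, so T = P/ω = 535×10³ / 241.9 = 2212 N·m.
For a solid shaft τ_max = 16T/(πd³), so d = (16T/(π τ_allow))^(1/3) = (16·2212/(π·5.21×10^7))^(1/3) = 0.06002 m.

60.0 mm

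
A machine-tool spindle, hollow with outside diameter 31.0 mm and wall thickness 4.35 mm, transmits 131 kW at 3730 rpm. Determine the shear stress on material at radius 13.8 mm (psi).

ω = 2π·3730/60 = 390.6 rad/s, so T = P/ω = 131×10³ / 390.6 = 335.4 N·m.
J = π(d_o⁴ − d_i⁴)/32 = π(0.0310⁴ − 0.0223⁴)/32 = 6.639×10^-8 m⁴.
Shear stress varies linearly with radius: τ = T·r/J = 335.4 × 0.0138 / 6.639×10^-8 = 6.971×10^7 Pa.

10100 psi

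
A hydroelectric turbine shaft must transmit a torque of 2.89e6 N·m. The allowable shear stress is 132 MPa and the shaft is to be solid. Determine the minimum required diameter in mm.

481 mm

For a solid shaft τ_max = 16T/(πd³), so d = (16T/(π τ_allow))^(1/3) = (16·2.890e6/(π·1.32×10^8))^(1/3) = 0.4813 m.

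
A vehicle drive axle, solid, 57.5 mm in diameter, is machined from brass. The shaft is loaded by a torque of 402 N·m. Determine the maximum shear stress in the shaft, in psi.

1560 psi

J = πd⁴/32 = π(0.0575)⁴/32 = 1.073×10^-6 m⁴.
τ_max = T·r/J = 402.0 × 0.0288 / 1.073×10^-6 = 1.077×10^7 Pa.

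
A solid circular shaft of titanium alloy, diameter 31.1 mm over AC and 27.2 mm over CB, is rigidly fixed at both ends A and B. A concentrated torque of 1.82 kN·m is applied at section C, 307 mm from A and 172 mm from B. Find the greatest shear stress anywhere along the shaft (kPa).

Compatibility: T_A·a/J_AC = T_B·b/J_CB with T_A + T_B = T₀.
J_AC = 9.18×10^-8 m⁴, J_CB = 5.37×10^-8 m⁴, so T_A = T₀·(J_AC/a)/((J_AC/a)+(J_CB/b)) = 890.3 N·m, T_B = 929.7 N·m.
τ in each portion: τ_AC = 1.51×10^8 Pa, τ_CB = 2.35×10^8 Pa; maximum is in CB.
τ_max = T_CB·r/J = 929.7·0.0136/5.37×10^-8 = 2.353×10^8 Pa.

235000 kPa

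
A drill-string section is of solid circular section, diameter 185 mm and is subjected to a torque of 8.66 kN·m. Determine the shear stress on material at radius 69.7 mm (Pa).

5.25e6 Pa

J = πd⁴/32 = π(0.185)⁴/32 = 1.150×10^-4 m⁴.
Shear stress varies linearly with radius: τ = T·r/J = 8660 × 0.0697 / 1.150×10^-4 = 5.249×10^6 Pa.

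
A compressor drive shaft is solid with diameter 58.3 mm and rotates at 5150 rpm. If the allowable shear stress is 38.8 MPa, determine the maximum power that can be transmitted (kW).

J = πd⁴/32 = π(0.0583)⁴/32 = 1.134×10^-6 m⁴.
T_max = τ_allow·J/r = 3.88×10^7 × 1.134×10^-6 / 0.0291 = 1510 N·m.
ω = 2π·5150/60 = 539.3 rad/s, so P_max = T_max·ω = 8.141×10^5 W.

814 kW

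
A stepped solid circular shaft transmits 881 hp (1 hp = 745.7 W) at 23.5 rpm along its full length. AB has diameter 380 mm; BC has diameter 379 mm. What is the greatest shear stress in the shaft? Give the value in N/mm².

ω = 2π·23.5/60 = 2.461 rad/s, so T = P/ω = 881×745.7 / 2.461 = 267000 N·m.
Under the same torque, τ_max = 16T/(πd³) is largest where d is smallest — segment BC (d = 379 mm).
τ_max = 16·267000/(π·(0.379)³) = 2.497×10^7 Pa.

25.0 N/mm²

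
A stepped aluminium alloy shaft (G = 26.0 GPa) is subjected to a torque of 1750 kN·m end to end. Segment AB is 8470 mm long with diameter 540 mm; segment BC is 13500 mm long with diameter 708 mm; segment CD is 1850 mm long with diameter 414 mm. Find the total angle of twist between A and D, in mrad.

J_AB = π(0.540)⁴/32 = 8.35×10^-3 m⁴; J_BC = π(0.708)⁴/32 = 0.0247 m⁴; J_CD = π(0.414)⁴/32 = 2.88×10^-3 m⁴.
θ = (T/G)·Σ L_i/J_i = (1.750e6/26.0×10⁹)·(8.47/8.35×10^-3 + 13.5/0.0247 + 1.85/2.88×10^-3) = 0.1483 rad.

148 mrad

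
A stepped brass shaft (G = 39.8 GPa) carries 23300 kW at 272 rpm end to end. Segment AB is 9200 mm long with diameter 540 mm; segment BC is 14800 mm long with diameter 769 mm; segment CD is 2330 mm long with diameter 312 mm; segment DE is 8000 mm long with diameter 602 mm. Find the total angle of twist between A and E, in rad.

ω = 2π·272/60 = 28.48 rad/s, so T = P/ω = 23300×10³ / 28.48 = 818000 N·m.
J_AB = π(0.540)⁴/32 = 8.35×10^-3 m⁴; J_BC = π(0.769)⁴/32 = 0.0343 m⁴; J_CD = π(0.312)⁴/32 = 9.30×10^-4 m⁴; J_DE = π(0.602)⁴/32 = 0.0129 m⁴.
θ = (T/G)·Σ L_i/J_i = (818000/39.8×10⁹)·(9.20/8.35×10^-3 + 14.8/0.0343 + 2.33/9.30×10^-4 + 8.00/0.0129) = 0.09574 rad.

0.0957 rad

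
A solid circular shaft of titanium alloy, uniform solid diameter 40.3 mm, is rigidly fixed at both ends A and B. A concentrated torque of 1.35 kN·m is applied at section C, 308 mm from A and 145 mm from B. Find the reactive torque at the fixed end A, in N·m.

With uniform GJ and both ends fixed, compatibility θ_AC = θ_CB gives T_A·a = T_B·b, together with T_A + T_B = T₀.
T_A = T₀·b/(a+b) = 1350·145/453.0 = 432.1 N·m; T_B = 917.9 N·m.

432 N·m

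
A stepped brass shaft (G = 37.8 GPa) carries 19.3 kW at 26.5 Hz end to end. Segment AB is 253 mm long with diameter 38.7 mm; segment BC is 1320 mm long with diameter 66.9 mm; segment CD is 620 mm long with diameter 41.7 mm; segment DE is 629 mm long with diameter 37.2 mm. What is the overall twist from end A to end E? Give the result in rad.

ω = 2π·26.5 = 166.5 rad/s, so T = P/ω = 19.3×10³ / 166.5 = 115.9 N·m.
J_AB = π(0.0387)⁴/32 = 2.20×10^-7 m⁴; J_BC = π(0.0669)⁴/32 = 1.97×10^-6 m⁴; J_CD = π(0.0417)⁴/32 = 2.97×10^-7 m⁴; J_DE = π(0.0372)⁴/32 = 1.88×10^-7 m⁴.
θ = (T/G)·Σ L_i/J_i = (115.9/37.8×10⁹)·(0.253/2.20×10^-7 + 1.32/1.97×10^-6 + 0.620/2.97×10^-7 + 0.629/1.88×10^-7) = 0.02225 rad.

0.0222 rad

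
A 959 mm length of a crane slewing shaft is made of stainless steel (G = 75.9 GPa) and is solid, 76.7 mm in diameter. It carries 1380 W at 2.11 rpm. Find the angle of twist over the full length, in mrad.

23.2 mrad

ω = 2π·2.11/60 = 0.2210 rad/s, so T = P/ω = 1380 / 0.2210 = 6246 N·m.
J = πd⁴/32 = π(0.0767)⁴/32 = 3.398×10^-6 m⁴.
θ = T·L/(G·J) = 6246 × 0.959 / (75.9×10⁹ × 3.398×10^-6) = 0.02323 rad.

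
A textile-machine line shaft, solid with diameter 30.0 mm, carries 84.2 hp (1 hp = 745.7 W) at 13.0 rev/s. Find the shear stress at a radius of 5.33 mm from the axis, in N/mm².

51.5 N/mm²

ω = 2π·13.0 = 81.68 rad/s, so T = P/ω = 84.2×745.7 / 81.68 = 768.7 N·m.
J = πd⁴/32 = π(0.0300)⁴/32 = 7.952×10^-8 m⁴.
Shear stress varies linearly with radius: τ = T·r/J = 768.7 × 0.00533 / 7.952×10^-8 = 5.152×10^7 Pa.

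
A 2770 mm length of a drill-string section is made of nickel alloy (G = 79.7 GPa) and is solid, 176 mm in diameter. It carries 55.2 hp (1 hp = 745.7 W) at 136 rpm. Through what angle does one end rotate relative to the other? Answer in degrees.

0.0611°

ω = 2π·136/60 = 14.24 rad/s, so T = P/ω = 55.2×745.7 / 14.24 = 2890 N·m.
J = πd⁴/32 = π(0.176)⁴/32 = 9.420×10^-5 m⁴.
θ = T·L/(G·J) = 2890 × 2.77 / (79.7×10⁹ × 9.420×10^-5) = 1.066×10^-3 rad.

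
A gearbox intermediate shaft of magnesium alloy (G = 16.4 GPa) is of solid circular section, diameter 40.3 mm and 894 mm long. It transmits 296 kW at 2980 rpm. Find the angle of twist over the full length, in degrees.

ω = 2π·2980/60 = 312.1 rad/s, so T = P/ω = 296×10³ / 312.1 = 948.5 N·m.
J = πd⁴/32 = π(0.0403)⁴/32 = 2.590×10^-7 m⁴.
θ = T·L/(G·J) = 948.5 × 0.894 / (16.4×10⁹ × 2.590×10^-7) = 0.1997 rad.

11.4°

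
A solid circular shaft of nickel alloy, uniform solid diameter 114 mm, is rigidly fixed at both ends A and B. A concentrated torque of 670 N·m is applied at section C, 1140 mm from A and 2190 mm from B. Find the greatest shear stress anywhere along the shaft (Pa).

With uniform GJ and both ends fixed, compatibility θ_AC = θ_CB gives T_A·a = T_B·b, together with T_A + T_B = T₀.
T_A = T₀·b/(a+b) = 670.0·2190/3330 = 440.6 N·m; T_B = 229.4 N·m.
τ in each portion: τ_AC = 1.51×10^6 Pa, τ_CB = 7.88×10^5 Pa; maximum is in AC.
τ_max = T_AC·r/J = 440.6·0.0570/1.66×10^-5 = 1.515×10^6 Pa.

1.51e6 Pa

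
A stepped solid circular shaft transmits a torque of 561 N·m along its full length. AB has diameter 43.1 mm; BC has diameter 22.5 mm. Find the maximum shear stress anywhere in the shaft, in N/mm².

251 N/mm²

Under the same torque, τ_max = 16T/(πd³) is largest where d is smallest — segment BC (d = 22.5 mm).
τ_max = 16·561.0/(π·(0.0225)³) = 2.508×10^8 Pa.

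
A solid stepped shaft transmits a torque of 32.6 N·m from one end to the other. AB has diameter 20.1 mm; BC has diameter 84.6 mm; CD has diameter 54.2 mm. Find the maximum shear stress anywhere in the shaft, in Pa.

2.04e7 Pa

Under the same torque, τ_max = 16T/(πd³) is largest where d is smallest — segment AB (d = 20.1 mm).
τ_max = 16·32.60/(π·(0.0201)³) = 2.045×10^7 Pa.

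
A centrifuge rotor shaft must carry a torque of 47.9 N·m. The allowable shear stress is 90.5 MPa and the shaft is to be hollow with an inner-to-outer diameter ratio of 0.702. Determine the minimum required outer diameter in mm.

For a hollow shaft with d_i/d_o = 0.702: τ_max = 16T/(π d_o³ (1−k⁴)), so d_o = [16T/(π τ_allow (1−k⁴))]^(1/3) = [16·47.90/(π·9.05×10^7·0.7571)]^(1/3) = 0.01527 m.

15.3 mm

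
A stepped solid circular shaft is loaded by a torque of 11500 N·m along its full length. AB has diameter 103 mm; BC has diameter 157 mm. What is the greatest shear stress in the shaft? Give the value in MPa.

53.6 MPa

Under the same torque, τ_max = 16T/(πd³) is largest where d is smallest — segment AB (d = 103 mm).
τ_max = 16·11500/(π·(0.103)³) = 5.360×10^7 Pa.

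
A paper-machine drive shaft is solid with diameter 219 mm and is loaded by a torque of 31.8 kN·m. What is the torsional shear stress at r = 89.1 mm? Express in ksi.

1.82 ksi

J = πd⁴/32 = π(0.219)⁴/32 = 2.258×10^-4 m⁴.
Shear stress varies linearly with radius: τ = T·r/J = 31800 × 0.0891 / 2.258×10^-4 = 1.255×10^7 Pa.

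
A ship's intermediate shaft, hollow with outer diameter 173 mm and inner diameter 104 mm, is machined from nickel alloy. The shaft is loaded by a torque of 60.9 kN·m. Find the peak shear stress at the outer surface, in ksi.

J = π(d_o⁴ − d_i⁴)/32 = π(0.173⁴ − 0.104⁴)/32 = 7.645×10^-5 m⁴.
τ_max = T·r/J = 60900 × 0.0865 / 7.645×10^-5 = 6.890×10^7 Pa.

9.99 ksi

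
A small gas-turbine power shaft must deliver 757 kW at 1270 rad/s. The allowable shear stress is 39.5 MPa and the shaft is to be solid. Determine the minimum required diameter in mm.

ω = 1270 rad/s, so T = P/ω = 757×10³ / 1270 = 596.1 N·m.
For a solid shaft τ_max = 16T/(πd³), so d = (16T/(π τ_allow))^(1/3) = (16·596.1/(π·3.95×10^7))^(1/3) = 0.04252 m.

42.5 mm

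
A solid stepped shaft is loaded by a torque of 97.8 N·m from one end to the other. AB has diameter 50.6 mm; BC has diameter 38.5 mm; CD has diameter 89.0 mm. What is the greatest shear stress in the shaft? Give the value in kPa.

8730 kPa

Under the same torque, τ_max = 16T/(πd³) is largest where d is smallest — segment BC (d = 38.5 mm).
τ_max = 16·97.80/(π·(0.0385)³) = 8.728×10^6 Pa.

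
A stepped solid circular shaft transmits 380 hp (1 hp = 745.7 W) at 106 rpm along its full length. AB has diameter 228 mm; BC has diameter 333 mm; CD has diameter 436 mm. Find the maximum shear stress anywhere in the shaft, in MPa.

ω = 2π·106/60 = 11.10 rad/s, so T = P/ω = 380×745.7 / 11.10 = 25530 N·m.
Under the same torque, τ_max = 16T/(πd³) is largest where d is smallest — segment AB (d = 228 mm).
τ_max = 16·25530/(π·(0.228)³) = 1.097×10^7 Pa.

11.0 MPa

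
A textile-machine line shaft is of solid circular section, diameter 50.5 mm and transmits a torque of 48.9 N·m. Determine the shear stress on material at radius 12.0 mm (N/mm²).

0.919 N/mm²

J = πd⁴/32 = π(0.0505)⁴/32 = 6.385×10^-7 m⁴.
Shear stress varies linearly with radius: τ = T·r/J = 48.90 × 0.0120 / 6.385×10^-7 = 9.190×10^5 Pa.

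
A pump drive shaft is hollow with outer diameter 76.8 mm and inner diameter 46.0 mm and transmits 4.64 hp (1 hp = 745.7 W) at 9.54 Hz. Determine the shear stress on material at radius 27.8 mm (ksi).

ω = 2π·9.54 = 59.94 rad/s, so T = P/ω = 4.64×745.7 / 59.94 = 57.72 N·m.
J = π(d_o⁴ − d_i⁴)/32 = π(0.0768⁴ − 0.0460⁴)/32 = 2.976×10^-6 m⁴.
Shear stress varies linearly with radius: τ = T·r/J = 57.72 × 0.0278 / 2.976×10^-6 = 5.392×10^5 Pa.

0.0782 ksi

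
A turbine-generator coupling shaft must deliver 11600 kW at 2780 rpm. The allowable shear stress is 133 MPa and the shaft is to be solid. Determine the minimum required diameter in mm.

ω = 2π·2780/60 = 291.1 rad/s, so T = P/ω = 11600×10³ / 291.1 = 39850 N·m.
For a solid shaft τ_max = 16T/(πd³), so d = (16T/(π τ_allow))^(1/3) = (16·39850/(π·1.33×10^8))^(1/3) = 0.1151 m.

115 mm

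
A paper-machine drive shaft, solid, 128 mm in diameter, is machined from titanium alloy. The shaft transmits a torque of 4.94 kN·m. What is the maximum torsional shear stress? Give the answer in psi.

J = πd⁴/32 = π(0.128)⁴/32 = 2.635×10^-5 m⁴.
τ_max = T·r/J = 4940 × 0.0640 / 2.635×10^-5 = 1.200×10^7 Pa.

1740 psi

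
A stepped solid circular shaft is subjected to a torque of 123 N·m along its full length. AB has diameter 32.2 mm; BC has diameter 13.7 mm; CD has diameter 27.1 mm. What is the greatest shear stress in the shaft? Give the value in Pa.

2.44e8 Pa

Under the same torque, τ_max = 16T/(πd³) is largest where d is smallest — segment BC (d = 13.7 mm).
τ_max = 16·123.0/(π·(0.0137)³) = 2.436×10^8 Pa.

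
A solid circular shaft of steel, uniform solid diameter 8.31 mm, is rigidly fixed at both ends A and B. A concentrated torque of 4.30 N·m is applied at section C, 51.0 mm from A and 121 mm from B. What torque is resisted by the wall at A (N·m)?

3.02 N·m

With uniform GJ and both ends fixed, compatibility θ_AC = θ_CB gives T_A·a = T_B·b, together with T_A + T_B = T₀.
T_A = T₀·b/(a+b) = 4.300·121/172.0 = 3.025 N·m; T_B = 1.275 N·m.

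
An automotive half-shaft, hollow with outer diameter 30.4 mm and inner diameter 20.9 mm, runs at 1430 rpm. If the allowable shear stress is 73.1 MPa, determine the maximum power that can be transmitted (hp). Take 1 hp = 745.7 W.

62.9 hp

J = π(d_o⁴ − d_i⁴)/32 = π(0.0304⁴ − 0.0209⁴)/32 = 6.512×10^-8 m⁴.
T_max = τ_allow·J/r = 7.31×10^7 × 6.512×10^-8 / 0.0152 = 313.2 N·m.
ω = 2π·1430/60 = 149.7 rad/s, so P_max = T_max·ω = 4.690×10^4 W.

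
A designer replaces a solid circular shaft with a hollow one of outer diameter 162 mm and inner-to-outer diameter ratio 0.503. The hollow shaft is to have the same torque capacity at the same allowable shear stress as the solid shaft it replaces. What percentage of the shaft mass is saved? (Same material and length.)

21.9 %

Equal τ_max and T ⇒ the solid shaft needs d_s³ = d_o³(1−k⁴), so d_s = 162·(1−0.503⁴)^(1/3) = 158.5 mm.
Area ratio A_h/A_s = d_o²(1−k²)/d_s² = (1−k²)/(1−k⁴)^(2/3) = 0.7807.
Mass saving = 1 − 0.7807 = 21.9 %.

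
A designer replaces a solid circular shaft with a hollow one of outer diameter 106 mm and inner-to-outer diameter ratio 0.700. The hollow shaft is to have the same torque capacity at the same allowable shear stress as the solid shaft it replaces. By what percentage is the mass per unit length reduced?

Equal τ_max and T ⇒ the solid shaft needs d_s³ = d_o³(1−k⁴), so d_s = 106·(1−0.700⁴)^(1/3) = 96.73 mm.
Area ratio A_h/A_s = d_o²(1−k²)/d_s² = (1−k²)/(1−k⁴)^(2/3) = 0.6124.
Mass saving = 1 − 0.6124 = 38.8 %.

38.8 %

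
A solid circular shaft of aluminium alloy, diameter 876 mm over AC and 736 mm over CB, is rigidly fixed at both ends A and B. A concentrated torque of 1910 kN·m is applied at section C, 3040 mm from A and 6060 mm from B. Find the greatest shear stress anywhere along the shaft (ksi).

Compatibility: T_A·a/J_AC = T_B·b/J_CB with T_A + T_B = T₀.
J_AC = 0.0578 m⁴, J_CB = 0.0288 m⁴, so T_A = T₀·(J_AC/a)/((J_AC/a)+(J_CB/b)) = 1.528e6 N·m, T_B = 382000 N·m.
τ in each portion: τ_AC = 1.16×10^7 Pa, τ_CB = 4.88×10^6 Pa; maximum is in AC.
τ_max = T_AC·r/J = 1.528e6·0.438/0.0578 = 1.158×10^7 Pa.

1.68 ksi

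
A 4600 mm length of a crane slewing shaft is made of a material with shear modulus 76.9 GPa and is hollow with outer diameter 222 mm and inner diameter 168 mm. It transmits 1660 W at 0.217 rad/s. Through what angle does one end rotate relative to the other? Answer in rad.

ω = 0.217 rad/s, so T = P/ω = 1660 / 0.2170 = 7650 N·m.
J = π(d_o⁴ − d_i⁴)/32 = π(0.222⁴ − 0.168⁴)/32 = 1.603×10^-4 m⁴.
θ = T·L/(G·J) = 7650 × 4.60 / (76.9×10⁹ × 1.603×10^-4) = 2.855×10^-3 rad.

0.00286 rad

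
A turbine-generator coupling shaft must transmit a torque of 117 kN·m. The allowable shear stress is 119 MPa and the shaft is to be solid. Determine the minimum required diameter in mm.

For a solid shaft τ_max = 16T/(πd³), so d = (16T/(π τ_allow))^(1/3) = (16·117000/(π·1.19×10^8))^(1/3) = 0.1711 m.

171 mm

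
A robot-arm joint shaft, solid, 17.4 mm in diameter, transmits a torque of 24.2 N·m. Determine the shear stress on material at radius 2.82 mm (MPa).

7.58 MPa

J = πd⁴/32 = π(0.0174)⁴/32 = 8.999×10^-9 m⁴.
Shear stress varies linearly with radius: τ = T·r/J = 24.20 × 0.00282 / 8.999×10^-9 = 7.583×10^6 Pa.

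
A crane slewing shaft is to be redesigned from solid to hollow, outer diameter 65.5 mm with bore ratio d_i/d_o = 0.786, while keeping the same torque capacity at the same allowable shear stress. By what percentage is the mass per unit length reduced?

Equal τ_max and T ⇒ the solid shaft needs d_s³ = d_o³(1−k⁴), so d_s = 65.5·(1−0.786⁴)^(1/3) = 55.80 mm.
Area ratio A_h/A_s = d_o²(1−k²)/d_s² = (1−k²)/(1−k⁴)^(2/3) = 0.5266.
Mass saving = 1 − 0.5266 = 47.3 %.

47.3 %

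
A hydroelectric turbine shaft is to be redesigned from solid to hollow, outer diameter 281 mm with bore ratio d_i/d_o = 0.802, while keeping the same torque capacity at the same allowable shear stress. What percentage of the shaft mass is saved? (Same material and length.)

49.1 %

Equal τ_max and T ⇒ the solid shaft needs d_s³ = d_o³(1−k⁴), so d_s = 281·(1−0.802⁴)^(1/3) = 235.2 mm.
Area ratio A_h/A_s = d_o²(1−k²)/d_s² = (1−k²)/(1−k⁴)^(2/3) = 0.5093.
Mass saving = 1 − 0.5093 = 49.1 %.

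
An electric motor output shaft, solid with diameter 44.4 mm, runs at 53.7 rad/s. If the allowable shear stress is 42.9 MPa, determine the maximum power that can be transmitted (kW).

J = πd⁴/32 = π(0.0444)⁴/32 = 3.815×10^-7 m⁴.
T_max = τ_allow·J/r = 4.29×10^7 × 3.815×10^-7 / 0.0222 = 737.3 N·m.
ω = 53.7 rad/s, so P_max = T_max·ω = 3.959×10^4 W.

39.6 kW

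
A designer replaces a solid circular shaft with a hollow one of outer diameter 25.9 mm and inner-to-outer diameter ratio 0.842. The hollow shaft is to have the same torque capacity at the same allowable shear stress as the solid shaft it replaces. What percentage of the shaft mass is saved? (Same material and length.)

53.6 %

Equal τ_max and T ⇒ the solid shaft needs d_s³ = d_o³(1−k⁴), so d_s = 25.9·(1−0.842⁴)^(1/3) = 20.52 mm.
Area ratio A_h/A_s = d_o²(1−k²)/d_s² = (1−k²)/(1−k⁴)^(2/3) = 0.4636.
Mass saving = 1 − 0.4636 = 53.6 %.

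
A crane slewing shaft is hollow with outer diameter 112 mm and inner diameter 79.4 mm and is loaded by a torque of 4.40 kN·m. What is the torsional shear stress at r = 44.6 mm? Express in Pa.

J = π(d_o⁴ − d_i⁴)/32 = π(0.112⁴ − 0.0794⁴)/32 = 1.155×10^-5 m⁴.
Shear stress varies linearly with radius: τ = T·r/J = 4400 × 0.0446 / 1.155×10^-5 = 1.700×10^7 Pa.

1.70e7 Pa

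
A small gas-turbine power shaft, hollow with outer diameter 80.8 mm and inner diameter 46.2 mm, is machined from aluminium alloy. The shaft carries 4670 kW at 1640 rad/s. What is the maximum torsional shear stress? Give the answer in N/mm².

ω = 1640 rad/s, so T = P/ω = 4670×10³ / 1640 = 2848 N·m.
J = π(d_o⁴ − d_i⁴)/32 = π(0.0808⁴ − 0.0462⁴)/32 = 3.737×10^-6 m⁴.
τ_max = T·r/J = 2848 × 0.0404 / 3.737×10^-6 = 3.078×10^7 Pa.

30.8 N/mm²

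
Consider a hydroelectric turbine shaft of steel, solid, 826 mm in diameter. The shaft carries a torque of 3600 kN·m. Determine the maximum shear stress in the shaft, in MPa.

J = πd⁴/32 = π(0.826)⁴/32 = 0.04570 m⁴.
τ_max = T·r/J = 3.600e6 × 0.413 / 0.04570 = 3.253×10^7 Pa.

32.5 MPa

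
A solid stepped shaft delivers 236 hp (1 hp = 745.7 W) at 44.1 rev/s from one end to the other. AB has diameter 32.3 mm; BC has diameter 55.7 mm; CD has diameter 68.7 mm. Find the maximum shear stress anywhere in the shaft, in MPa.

96.0 MPa

ω = 2π·44.1 = 277.1 rad/s, so T = P/ω = 236×745.7 / 277.1 = 635.1 N·m.
Under the same torque, τ_max = 16T/(πd³) is largest where d is smallest — segment AB (d = 32.3 mm).
τ_max = 16·635.1/(π·(0.0323)³) = 9.599×10^7 Pa.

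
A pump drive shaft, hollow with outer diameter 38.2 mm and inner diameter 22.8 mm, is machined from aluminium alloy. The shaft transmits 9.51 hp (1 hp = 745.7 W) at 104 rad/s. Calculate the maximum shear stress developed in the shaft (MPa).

ω = 104 rad/s, so T = P/ω = 9.51×745.7 / 104.0 = 68.19 N·m.
J = π(d_o⁴ − d_i⁴)/32 = π(0.0382⁴ − 0.0228⁴)/32 = 1.825×10^-7 m⁴.
τ_max = T·r/J = 68.19 × 0.0191 / 1.825×10^-7 = 7.136×10^6 Pa.

7.14 MPa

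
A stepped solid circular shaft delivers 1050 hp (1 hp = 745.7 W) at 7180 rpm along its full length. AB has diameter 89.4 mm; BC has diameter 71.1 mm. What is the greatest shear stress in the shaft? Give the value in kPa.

14800 kPa

ω = 2π·7180/60 = 751.9 rad/s, so T = P/ω = 1050×745.7 / 751.9 = 1041 N·m.
Under the same torque, τ_max = 16T/(πd³) is largest where d is smallest — segment BC (d = 71.1 mm).
τ_max = 16·1041/(π·(0.0711)³) = 1.476×10^7 Pa.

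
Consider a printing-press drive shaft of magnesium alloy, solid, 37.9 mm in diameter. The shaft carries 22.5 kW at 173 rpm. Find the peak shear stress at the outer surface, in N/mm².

ω = 2π·173/60 = 18.12 rad/s, so T = P/ω = 22.5×10³ / 18.12 = 1242 N·m.
J = πd⁴/32 = π(0.0379)⁴/32 = 2.026×10^-7 m⁴.
τ_max = T·r/J = 1242 × 0.0189 / 2.026×10^-7 = 1.162×10^8 Pa.

116 N/mm²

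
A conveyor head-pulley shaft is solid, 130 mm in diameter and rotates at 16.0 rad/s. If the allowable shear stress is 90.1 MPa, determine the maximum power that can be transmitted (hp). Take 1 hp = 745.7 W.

834 hp

J = πd⁴/32 = π(0.130)⁴/32 = 2.804×10^-5 m⁴.
T_max = τ_allow·J/r = 9.01×10^7 × 2.804×10^-5 / 0.0650 = 38870 N·m.
ω = 16.0 rad/s, so P_max = T_max·ω = 6.219×10^5 W.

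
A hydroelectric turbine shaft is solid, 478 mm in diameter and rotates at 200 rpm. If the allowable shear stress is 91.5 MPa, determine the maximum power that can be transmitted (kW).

J = πd⁴/32 = π(0.478)⁴/32 = 5.125×10^-3 m⁴.
T_max = τ_allow·J/r = 9.15×10^7 × 5.125×10^-3 / 0.239 = 1.962e6 N·m.
ω = 2π·200/60 = 20.94 rad/s, so P_max = T_max·ω = 4.110×10^7 W.

41100 kW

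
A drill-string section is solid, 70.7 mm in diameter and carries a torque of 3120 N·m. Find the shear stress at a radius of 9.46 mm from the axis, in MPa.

12.0 MPa

J = πd⁴/32 = π(0.0707)⁴/32 = 2.453×10^-6 m⁴.
Shear stress varies linearly with radius: τ = T·r/J = 3120 × 0.00946 / 2.453×10^-6 = 1.203×10^7 Pa.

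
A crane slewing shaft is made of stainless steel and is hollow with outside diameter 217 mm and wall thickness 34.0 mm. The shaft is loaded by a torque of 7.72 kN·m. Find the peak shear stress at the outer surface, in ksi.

J = π(d_o⁴ − d_i⁴)/32 = π(0.217⁴ − 0.149⁴)/32 = 1.693×10^-4 m⁴.
τ_max = T·r/J = 7720 × 0.108 / 1.693×10^-4 = 4.948×10^6 Pa.

0.718 ksi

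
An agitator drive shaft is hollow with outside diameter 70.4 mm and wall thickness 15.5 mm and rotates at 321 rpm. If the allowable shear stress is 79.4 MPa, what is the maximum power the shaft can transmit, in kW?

165 kW

J = π(d_o⁴ − d_i⁴)/32 = π(0.0704⁴ − 0.0394⁴)/32 = 2.175×10^-6 m⁴.
T_max = τ_allow·J/r = 7.94×10^7 × 2.175×10^-6 / 0.0352 = 4906 N·m.
ω = 2π·321/60 = 33.62 rad/s, so P_max = T_max·ω = 1.649×10^5 W.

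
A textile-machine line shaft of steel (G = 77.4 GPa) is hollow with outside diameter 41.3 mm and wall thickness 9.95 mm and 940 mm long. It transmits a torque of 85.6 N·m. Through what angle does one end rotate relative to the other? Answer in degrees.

J = π(d_o⁴ − d_i⁴)/32 = π(0.0413⁴ − 0.0214⁴)/32 = 2.650×10^-7 m⁴.
θ = T·L/(G·J) = 85.60 × 0.940 / (77.4×10⁹ × 2.650×10^-7) = 3.922×10^-3 rad.

0.225°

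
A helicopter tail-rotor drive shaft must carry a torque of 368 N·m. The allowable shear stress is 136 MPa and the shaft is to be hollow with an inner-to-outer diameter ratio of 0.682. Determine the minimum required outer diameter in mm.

26.0 mm

For a hollow shaft with d_i/d_o = 0.682: τ_max = 16T/(π d_o³ (1−k⁴)), so d_o = [16T/(π τ_allow (1−k⁴))]^(1/3) = [16·368.0/(π·1.36×10^8·0.7837)]^(1/3) = 0.02600 m.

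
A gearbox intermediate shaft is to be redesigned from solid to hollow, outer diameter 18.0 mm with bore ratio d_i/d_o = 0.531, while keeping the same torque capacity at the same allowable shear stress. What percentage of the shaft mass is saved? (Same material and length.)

Equal τ_max and T ⇒ the solid shaft needs d_s³ = d_o³(1−k⁴), so d_s = 18.0·(1−0.531⁴)^(1/3) = 17.51 mm.
Area ratio A_h/A_s = d_o²(1−k²)/d_s² = (1−k²)/(1−k⁴)^(2/3) = 0.7588.
Mass saving = 1 − 0.7588 = 24.1 %.

24.1 %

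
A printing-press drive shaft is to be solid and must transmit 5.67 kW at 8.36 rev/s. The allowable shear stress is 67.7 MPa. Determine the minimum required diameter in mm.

20.1 mm

ω = 2π·8.36 = 52.53 rad/s, so T = P/ω = 5.67×10³ / 52.53 = 107.9 N·m.
For a solid shaft τ_max = 16T/(πd³), so d = (16T/(π τ_allow))^(1/3) = (16·107.9/(π·6.77×10^7))^(1/3) = 0.02010 m.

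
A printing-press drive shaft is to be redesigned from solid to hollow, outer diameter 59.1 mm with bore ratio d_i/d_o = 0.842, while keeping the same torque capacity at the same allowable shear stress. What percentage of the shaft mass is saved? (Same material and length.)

Equal τ_max and T ⇒ the solid shaft needs d_s³ = d_o³(1−k⁴), so d_s = 59.1·(1−0.842⁴)^(1/3) = 46.83 mm.
Area ratio A_h/A_s = d_o²(1−k²)/d_s² = (1−k²)/(1−k⁴)^(2/3) = 0.4636.
Mass saving = 1 − 0.4636 = 53.6 %.

53.6 %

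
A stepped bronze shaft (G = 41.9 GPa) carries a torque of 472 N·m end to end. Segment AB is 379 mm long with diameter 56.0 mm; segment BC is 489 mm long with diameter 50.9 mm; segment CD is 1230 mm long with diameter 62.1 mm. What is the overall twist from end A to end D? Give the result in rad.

0.0223 rad

J_AB = π(0.0560)⁴/32 = 9.65×10^-7 m⁴; J_BC = π(0.0509)⁴/32 = 6.59×10^-7 m⁴; J_CD = π(0.0621)⁴/32 = 1.46×10^-6 m⁴.
θ = (T/G)·Σ L_i/J_i = (472.0/41.9×10⁹)·(0.379/9.65×10^-7 + 0.489/6.59×10^-7 + 1.23/1.46×10^-6) = 0.02227 rad.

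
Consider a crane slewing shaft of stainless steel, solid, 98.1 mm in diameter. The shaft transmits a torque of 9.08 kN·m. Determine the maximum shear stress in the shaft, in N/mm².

49.0 N/mm²

J = πd⁴/32 = π(0.0981)⁴/32 = 9.092×10^-6 m⁴.
τ_max = T·r/J = 9080 × 0.0490 / 9.092×10^-6 = 4.898×10^7 Pa.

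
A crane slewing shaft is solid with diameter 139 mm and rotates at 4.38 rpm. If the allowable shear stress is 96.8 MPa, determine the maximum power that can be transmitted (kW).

23.4 kW

J = πd⁴/32 = π(0.139)⁴/32 = 3.665×10^-5 m⁴.
T_max = τ_allow·J/r = 9.68×10^7 × 3.665×10^-5 / 0.0695 = 51040 N·m.
ω = 2π·4.38/60 = 0.4587 rad/s, so P_max = T_max·ω = 2.341×10^4 W.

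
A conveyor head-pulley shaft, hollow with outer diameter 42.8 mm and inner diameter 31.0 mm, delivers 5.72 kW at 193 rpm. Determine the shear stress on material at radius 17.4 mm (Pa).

2.06e7 Pa

ω = 2π·193/60 = 20.21 rad/s, so T = P/ω = 5.72×10³ / 20.21 = 283.0 N·m.
J = π(d_o⁴ − d_i⁴)/32 = π(0.0428⁴ − 0.0310⁴)/32 = 2.388×10^-7 m⁴.
Shear stress varies linearly with radius: τ = T·r/J = 283.0 × 0.0174 / 2.388×10^-7 = 2.062×10^7 Pa.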